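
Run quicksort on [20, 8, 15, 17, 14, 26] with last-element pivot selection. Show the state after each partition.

Partition 1: pivot=26 at index 5 -> [20, 8, 15, 17, 14, 26]
Partition 2: pivot=14 at index 1 -> [8, 14, 15, 17, 20, 26]
Partition 3: pivot=20 at index 4 -> [8, 14, 15, 17, 20, 26]
Partition 4: pivot=17 at index 3 -> [8, 14, 15, 17, 20, 26]


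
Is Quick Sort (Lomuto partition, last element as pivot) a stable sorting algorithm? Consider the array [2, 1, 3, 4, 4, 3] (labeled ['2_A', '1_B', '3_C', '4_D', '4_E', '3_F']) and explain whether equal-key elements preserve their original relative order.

Trace Quick Sort on the labeled array (the key is the number; the letter only tracks identity):
  Partition indices 0..5 around pivot 3_F -> [2_A, 1_B, 3_C, 3_F, 4_E, 4_D]
  Partition indices 0..2 around pivot 3_C -> [2_A, 1_B, 3_C, 3_F, 4_E, 4_D]
  Partition indices 0..1 around pivot 1_B -> [1_B, 2_A, 3_C, 3_F, 4_E, 4_D]
  Partition indices 4..5 around pivot 4_D -> [1_B, 2_A, 3_C, 3_F, 4_E, 4_D]
Final order: [1_B, 2_A, 3_C, 3_F, 4_E, 4_D]
Equal keys:
  value 3: originally 3_C, 3_F; after sorting 3_C, 3_F -> order preserved
  value 4: originally 4_D, 4_E; after sorting 4_E, 4_D -> order changed
Equal keys were reordered, so Quick Sort is not stable: partition swaps elements across long distances and can reorder equal keys. (One such input is enough; an unstable sort may happen to preserve order on other inputs, but it gives no guarantee.)
Answer: Not stable


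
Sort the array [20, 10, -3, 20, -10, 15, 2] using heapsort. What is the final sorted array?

Build heap: [20, 20, 15, 10, -10, -3, 2]
Extract 20: [20, 10, 15, 2, -10, -3, 20]
Extract 20: [15, 10, -3, 2, -10, 20, 20]
Extract 15: [10, 2, -3, -10, 15, 20, 20]
Extract 10: [2, -10, -3, 10, 15, 20, 20]
Extract 2: [-3, -10, 2, 10, 15, 20, 20]
Extract -3: [-10, -3, 2, 10, 15, 20, 20]


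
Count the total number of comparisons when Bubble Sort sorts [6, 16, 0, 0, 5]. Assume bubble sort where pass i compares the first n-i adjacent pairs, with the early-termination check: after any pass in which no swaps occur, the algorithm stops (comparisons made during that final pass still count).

Pass 1: compare adjacent pairs (0,1)..(3,4) = 4 comparison(s), 3 swap(s) -> [6, 0, 0, 5, 16]
Pass 2: compare adjacent pairs (0,1)..(2,3) = 3 comparison(s), 3 swap(s) -> [0, 0, 5, 6, 16]
Pass 3: compare adjacent pairs (0,1)..(1,2) = 2 comparison(s), 0 swap(s) -> [0, 0, 5, 6, 16]
No swaps in this pass, so bubble sort stops here.
Total comparisons: 4 + 3 + 2 = 9


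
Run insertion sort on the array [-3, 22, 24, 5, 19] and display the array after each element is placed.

First element -3 is already 'sorted'
Insert 22: shifted 0 elements -> [-3, 22, 24, 5, 19]
Insert 24: shifted 0 elements -> [-3, 22, 24, 5, 19]
Insert 5: shifted 2 elements -> [-3, 5, 22, 24, 19]
Insert 19: shifted 2 elements -> [-3, 5, 19, 22, 24]


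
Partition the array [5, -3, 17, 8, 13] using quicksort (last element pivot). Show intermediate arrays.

Partition 1: pivot=13 at index 3 -> [5, -3, 8, 13, 17]
Partition 2: pivot=8 at index 2 -> [5, -3, 8, 13, 17]
Partition 3: pivot=-3 at index 0 -> [-3, 5, 8, 13, 17]


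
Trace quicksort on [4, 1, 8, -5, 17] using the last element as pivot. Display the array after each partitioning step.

Partition 1: pivot=17 at index 4 -> [4, 1, 8, -5, 17]
Partition 2: pivot=-5 at index 0 -> [-5, 1, 8, 4, 17]
Partition 3: pivot=4 at index 2 -> [-5, 1, 4, 8, 17]


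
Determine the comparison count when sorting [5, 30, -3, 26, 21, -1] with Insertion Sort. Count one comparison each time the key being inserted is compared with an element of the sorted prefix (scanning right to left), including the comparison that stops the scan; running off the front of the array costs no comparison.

Insert 30: 5 <= 30 (stop) = 1 comparison(s) -> [5, 30, -3, 26, 21, -1]
Insert -3: 30 > -3 (shift), 5 > -3 (shift), reached front = 2 comparison(s) -> [-3, 5, 30, 26, 21, -1]
Insert 26: 30 > 26 (shift), 5 <= 26 (stop) = 2 comparison(s) -> [-3, 5, 26, 30, 21, -1]
Insert 21: 30 > 21 (shift), 26 > 21 (shift), 5 <= 21 (stop) = 3 comparison(s) -> [-3, 5, 21, 26, 30, -1]
Insert -1: 30 > -1 (shift), 26 > -1 (shift), 21 > -1 (shift), 5 > -1 (shift), -3 <= -1 (stop) = 5 comparison(s) -> [-3, -1, 5, 21, 26, 30]
Total comparisons: 1 + 2 + 2 + 3 + 5 = 13


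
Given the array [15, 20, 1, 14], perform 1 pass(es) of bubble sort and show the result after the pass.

After pass 1: [15, 1, 14, 20] (2 swaps)
Total swaps: 2


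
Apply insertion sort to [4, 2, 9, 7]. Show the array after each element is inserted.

First element 4 is already 'sorted'
Insert 2: shifted 1 elements -> [2, 4, 9, 7]
Insert 9: shifted 0 elements -> [2, 4, 9, 7]
Insert 7: shifted 1 elements -> [2, 4, 7, 9]


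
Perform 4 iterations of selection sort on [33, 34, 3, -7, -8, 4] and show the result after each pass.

Pass 1: Select minimum -8 at index 4, swap -> [-8, 34, 3, -7, 33, 4]
Pass 2: Select minimum -7 at index 3, swap -> [-8, -7, 3, 34, 33, 4]
Pass 3: Select minimum 3 at index 2, swap -> [-8, -7, 3, 34, 33, 4]
Pass 4: Select minimum 4 at index 5, swap -> [-8, -7, 3, 4, 33, 34]


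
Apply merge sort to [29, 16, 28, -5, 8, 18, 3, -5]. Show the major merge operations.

Divide and conquer:
  Merge [29] + [16] -> [16, 29]
  Merge [28] + [-5] -> [-5, 28]
  Merge [16, 29] + [-5, 28] -> [-5, 16, 28, 29]
  Merge [8] + [18] -> [8, 18]
  Merge [3] + [-5] -> [-5, 3]
  Merge [8, 18] + [-5, 3] -> [-5, 3, 8, 18]
  Merge [-5, 16, 28, 29] + [-5, 3, 8, 18] -> [-5, -5, 3, 8, 16, 18, 28, 29]


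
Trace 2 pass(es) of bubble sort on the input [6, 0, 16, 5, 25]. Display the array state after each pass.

After pass 1: [0, 6, 5, 16, 25] (2 swaps)
After pass 2: [0, 5, 6, 16, 25] (1 swaps)
Total swaps: 3


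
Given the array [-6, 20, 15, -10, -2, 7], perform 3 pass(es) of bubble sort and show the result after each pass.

After pass 1: [-6, 15, -10, -2, 7, 20] (4 swaps)
After pass 2: [-6, -10, -2, 7, 15, 20] (3 swaps)
After pass 3: [-10, -6, -2, 7, 15, 20] (1 swaps)
Total swaps: 8


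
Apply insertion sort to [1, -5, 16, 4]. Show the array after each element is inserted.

First element 1 is already 'sorted'
Insert -5: shifted 1 elements -> [-5, 1, 16, 4]
Insert 16: shifted 0 elements -> [-5, 1, 16, 4]
Insert 4: shifted 1 elements -> [-5, 1, 4, 16]


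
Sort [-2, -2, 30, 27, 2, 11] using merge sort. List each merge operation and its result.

Divide and conquer:
  Merge [-2] + [30] -> [-2, 30]
  Merge [-2] + [-2, 30] -> [-2, -2, 30]
  Merge [2] + [11] -> [2, 11]
  Merge [27] + [2, 11] -> [2, 11, 27]
  Merge [-2, -2, 30] + [2, 11, 27] -> [-2, -2, 2, 11, 27, 30]


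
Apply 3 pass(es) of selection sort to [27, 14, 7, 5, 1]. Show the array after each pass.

Pass 1: Select minimum 1 at index 4, swap -> [1, 14, 7, 5, 27]
Pass 2: Select minimum 5 at index 3, swap -> [1, 5, 7, 14, 27]
Pass 3: Select minimum 7 at index 2, swap -> [1, 5, 7, 14, 27]


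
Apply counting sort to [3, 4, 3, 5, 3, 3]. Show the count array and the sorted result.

Count array: [0, 0, 0, 4, 1, 1]
(count[i] = number of elements equal to i)
Cumulative count: [0, 0, 0, 4, 5, 6]
Sorted: [3, 3, 3, 3, 4, 5]


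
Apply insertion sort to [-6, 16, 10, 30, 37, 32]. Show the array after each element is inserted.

First element -6 is already 'sorted'
Insert 16: shifted 0 elements -> [-6, 16, 10, 30, 37, 32]
Insert 10: shifted 1 elements -> [-6, 10, 16, 30, 37, 32]
Insert 30: shifted 0 elements -> [-6, 10, 16, 30, 37, 32]
Insert 37: shifted 0 elements -> [-6, 10, 16, 30, 37, 32]
Insert 32: shifted 1 elements -> [-6, 10, 16, 30, 32, 37]


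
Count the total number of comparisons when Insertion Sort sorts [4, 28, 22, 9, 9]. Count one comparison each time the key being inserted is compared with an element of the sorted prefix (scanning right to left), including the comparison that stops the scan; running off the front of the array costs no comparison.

Insert 28: 4 <= 28 (stop) = 1 comparison(s) -> [4, 28, 22, 9, 9]
Insert 22: 28 > 22 (shift), 4 <= 22 (stop) = 2 comparison(s) -> [4, 22, 28, 9, 9]
Insert 9: 28 > 9 (shift), 22 > 9 (shift), 4 <= 9 (stop) = 3 comparison(s) -> [4, 9, 22, 28, 9]
Insert 9: 28 > 9 (shift), 22 > 9 (shift), 9 <= 9 (stop) = 3 comparison(s) -> [4, 9, 9, 22, 28]
Total comparisons: 1 + 2 + 3 + 3 = 9


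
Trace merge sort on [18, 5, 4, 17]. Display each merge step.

Divide and conquer:
  Merge [18] + [5] -> [5, 18]
  Merge [4] + [17] -> [4, 17]
  Merge [5, 18] + [4, 17] -> [4, 5, 17, 18]


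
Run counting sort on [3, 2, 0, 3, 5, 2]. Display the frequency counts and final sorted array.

Count array: [1, 0, 2, 2, 0, 1]
(count[i] = number of elements equal to i)
Cumulative count: [1, 1, 3, 5, 5, 6]
Sorted: [0, 2, 2, 3, 3, 5]


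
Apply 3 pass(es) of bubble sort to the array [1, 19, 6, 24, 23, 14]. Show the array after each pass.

After pass 1: [1, 6, 19, 23, 14, 24] (3 swaps)
After pass 2: [1, 6, 19, 14, 23, 24] (1 swaps)
After pass 3: [1, 6, 14, 19, 23, 24] (1 swaps)
Total swaps: 5


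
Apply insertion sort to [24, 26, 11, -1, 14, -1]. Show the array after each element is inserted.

First element 24 is already 'sorted'
Insert 26: shifted 0 elements -> [24, 26, 11, -1, 14, -1]
Insert 11: shifted 2 elements -> [11, 24, 26, -1, 14, -1]
Insert -1: shifted 3 elements -> [-1, 11, 24, 26, 14, -1]
Insert 14: shifted 2 elements -> [-1, 11, 14, 24, 26, -1]
Insert -1: shifted 4 elements -> [-1, -1, 11, 14, 24, 26]


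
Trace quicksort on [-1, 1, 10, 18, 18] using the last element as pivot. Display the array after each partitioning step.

Partition 1: pivot=18 at index 4 -> [-1, 1, 10, 18, 18]
Partition 2: pivot=18 at index 3 -> [-1, 1, 10, 18, 18]
Partition 3: pivot=10 at index 2 -> [-1, 1, 10, 18, 18]
Partition 4: pivot=1 at index 1 -> [-1, 1, 10, 18, 18]


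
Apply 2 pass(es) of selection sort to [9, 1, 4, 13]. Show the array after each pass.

Pass 1: Select minimum 1 at index 1, swap -> [1, 9, 4, 13]
Pass 2: Select minimum 4 at index 2, swap -> [1, 4, 9, 13]


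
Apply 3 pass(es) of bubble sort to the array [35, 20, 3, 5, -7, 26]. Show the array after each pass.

After pass 1: [20, 3, 5, -7, 26, 35] (5 swaps)
After pass 2: [3, 5, -7, 20, 26, 35] (3 swaps)
After pass 3: [3, -7, 5, 20, 26, 35] (1 swaps)
Total swaps: 9


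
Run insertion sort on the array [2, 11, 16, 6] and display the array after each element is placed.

First element 2 is already 'sorted'
Insert 11: shifted 0 elements -> [2, 11, 16, 6]
Insert 16: shifted 0 elements -> [2, 11, 16, 6]
Insert 6: shifted 2 elements -> [2, 6, 11, 16]


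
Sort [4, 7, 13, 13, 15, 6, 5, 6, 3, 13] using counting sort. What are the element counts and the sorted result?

Count array: [0, 0, 0, 1, 1, 1, 2, 1, 0, 0, 0, 0, 0, 3, 0, 1]
(count[i] = number of elements equal to i)
Cumulative count: [0, 0, 0, 1, 2, 3, 5, 6, 6, 6, 6, 6, 6, 9, 9, 10]
Sorted: [3, 4, 5, 6, 6, 7, 13, 13, 13, 15]


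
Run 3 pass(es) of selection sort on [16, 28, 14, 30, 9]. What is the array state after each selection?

Pass 1: Select minimum 9 at index 4, swap -> [9, 28, 14, 30, 16]
Pass 2: Select minimum 14 at index 2, swap -> [9, 14, 28, 30, 16]
Pass 3: Select minimum 16 at index 4, swap -> [9, 14, 16, 30, 28]


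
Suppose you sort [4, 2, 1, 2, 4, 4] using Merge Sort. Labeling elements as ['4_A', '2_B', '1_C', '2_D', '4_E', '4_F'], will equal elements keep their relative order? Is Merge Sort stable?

Trace Merge Sort on the labeled array (the key is the number; the letter only tracks identity):
  Merge [2_B] + [1_C] -> [1_C, 2_B]
  Merge [4_A] + [1_C, 2_B] -> [1_C, 2_B, 4_A]
  Merge [4_E] + [4_F] -> [4_E, 4_F]
  Merge [2_D] + [4_E, 4_F] -> [2_D, 4_E, 4_F]
  Merge [1_C, 2_B, 4_A] + [2_D, 4_E, 4_F] -> [1_C, 2_B, 2_D, 4_A, 4_E, 4_F]
Final order: [1_C, 2_B, 2_D, 4_A, 4_E, 4_F]
Equal keys:
  value 2: originally 2_B, 2_D; after sorting 2_B, 2_D -> order preserved
  value 4: originally 4_A, 4_E, 4_F; after sorting 4_A, 4_E, 4_F -> order preserved
All equal keys kept their original relative order. Merge Sort is stable: when the heads of the two halves are equal the merge takes from the left half first.
Answer: Stable


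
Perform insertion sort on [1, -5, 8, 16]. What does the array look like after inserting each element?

First element 1 is already 'sorted'
Insert -5: shifted 1 elements -> [-5, 1, 8, 16]
Insert 8: shifted 0 elements -> [-5, 1, 8, 16]
Insert 16: shifted 0 elements -> [-5, 1, 8, 16]


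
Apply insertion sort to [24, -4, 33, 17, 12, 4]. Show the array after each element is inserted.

First element 24 is already 'sorted'
Insert -4: shifted 1 elements -> [-4, 24, 33, 17, 12, 4]
Insert 33: shifted 0 elements -> [-4, 24, 33, 17, 12, 4]
Insert 17: shifted 2 elements -> [-4, 17, 24, 33, 12, 4]
Insert 12: shifted 3 elements -> [-4, 12, 17, 24, 33, 4]
Insert 4: shifted 4 elements -> [-4, 4, 12, 17, 24, 33]


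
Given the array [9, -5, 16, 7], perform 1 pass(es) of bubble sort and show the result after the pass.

After pass 1: [-5, 9, 7, 16] (2 swaps)
Total swaps: 2


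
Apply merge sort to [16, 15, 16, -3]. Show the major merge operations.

Divide and conquer:
  Merge [16] + [15] -> [15, 16]
  Merge [16] + [-3] -> [-3, 16]
  Merge [15, 16] + [-3, 16] -> [-3, 15, 16, 16]


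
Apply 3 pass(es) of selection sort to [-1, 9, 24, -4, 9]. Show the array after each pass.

Pass 1: Select minimum -4 at index 3, swap -> [-4, 9, 24, -1, 9]
Pass 2: Select minimum -1 at index 3, swap -> [-4, -1, 24, 9, 9]
Pass 3: Select minimum 9 at index 3, swap -> [-4, -1, 9, 24, 9]


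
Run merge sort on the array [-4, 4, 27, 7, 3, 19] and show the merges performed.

Divide and conquer:
  Merge [4] + [27] -> [4, 27]
  Merge [-4] + [4, 27] -> [-4, 4, 27]
  Merge [3] + [19] -> [3, 19]
  Merge [7] + [3, 19] -> [3, 7, 19]
  Merge [-4, 4, 27] + [3, 7, 19] -> [-4, 3, 4, 7, 19, 27]


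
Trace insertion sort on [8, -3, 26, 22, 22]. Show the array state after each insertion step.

First element 8 is already 'sorted'
Insert -3: shifted 1 elements -> [-3, 8, 26, 22, 22]
Insert 26: shifted 0 elements -> [-3, 8, 26, 22, 22]
Insert 22: shifted 1 elements -> [-3, 8, 22, 26, 22]
Insert 22: shifted 1 elements -> [-3, 8, 22, 22, 26]


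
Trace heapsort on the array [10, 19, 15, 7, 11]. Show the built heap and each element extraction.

Build heap: [19, 11, 15, 7, 10]
Extract 19: [15, 11, 10, 7, 19]
Extract 15: [11, 7, 10, 15, 19]
Extract 11: [10, 7, 11, 15, 19]
Extract 10: [7, 10, 11, 15, 19]


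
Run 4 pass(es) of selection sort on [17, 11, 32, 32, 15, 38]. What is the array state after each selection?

Pass 1: Select minimum 11 at index 1, swap -> [11, 17, 32, 32, 15, 38]
Pass 2: Select minimum 15 at index 4, swap -> [11, 15, 32, 32, 17, 38]
Pass 3: Select minimum 17 at index 4, swap -> [11, 15, 17, 32, 32, 38]
Pass 4: Select minimum 32 at index 3, swap -> [11, 15, 17, 32, 32, 38]


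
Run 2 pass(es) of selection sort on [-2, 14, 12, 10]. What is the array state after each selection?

Pass 1: Select minimum -2 at index 0, swap -> [-2, 14, 12, 10]
Pass 2: Select minimum 10 at index 3, swap -> [-2, 10, 12, 14]


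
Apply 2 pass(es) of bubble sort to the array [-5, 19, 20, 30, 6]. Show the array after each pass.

After pass 1: [-5, 19, 20, 6, 30] (1 swaps)
After pass 2: [-5, 19, 6, 20, 30] (1 swaps)
Total swaps: 2


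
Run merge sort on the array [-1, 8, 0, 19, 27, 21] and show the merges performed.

Divide and conquer:
  Merge [8] + [0] -> [0, 8]
  Merge [-1] + [0, 8] -> [-1, 0, 8]
  Merge [27] + [21] -> [21, 27]
  Merge [19] + [21, 27] -> [19, 21, 27]
  Merge [-1, 0, 8] + [19, 21, 27] -> [-1, 0, 8, 19, 21, 27]


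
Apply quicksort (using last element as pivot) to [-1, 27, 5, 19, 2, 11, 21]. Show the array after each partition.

Partition 1: pivot=21 at index 5 -> [-1, 5, 19, 2, 11, 21, 27]
Partition 2: pivot=11 at index 3 -> [-1, 5, 2, 11, 19, 21, 27]
Partition 3: pivot=2 at index 1 -> [-1, 2, 5, 11, 19, 21, 27]


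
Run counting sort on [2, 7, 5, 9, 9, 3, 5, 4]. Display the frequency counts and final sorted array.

Count array: [0, 0, 1, 1, 1, 2, 0, 1, 0, 2]
(count[i] = number of elements equal to i)
Cumulative count: [0, 0, 1, 2, 3, 5, 5, 6, 6, 8]
Sorted: [2, 3, 4, 5, 5, 7, 9, 9]


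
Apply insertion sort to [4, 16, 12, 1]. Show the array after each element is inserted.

First element 4 is already 'sorted'
Insert 16: shifted 0 elements -> [4, 16, 12, 1]
Insert 12: shifted 1 elements -> [4, 12, 16, 1]
Insert 1: shifted 3 elements -> [1, 4, 12, 16]


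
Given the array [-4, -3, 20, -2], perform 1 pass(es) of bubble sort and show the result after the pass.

After pass 1: [-4, -3, -2, 20] (1 swaps)
Total swaps: 1


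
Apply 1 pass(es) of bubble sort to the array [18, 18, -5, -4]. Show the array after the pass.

After pass 1: [18, -5, -4, 18] (2 swaps)
Total swaps: 2


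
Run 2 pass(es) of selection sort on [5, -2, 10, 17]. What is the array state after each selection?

Pass 1: Select minimum -2 at index 1, swap -> [-2, 5, 10, 17]
Pass 2: Select minimum 5 at index 1, swap -> [-2, 5, 10, 17]


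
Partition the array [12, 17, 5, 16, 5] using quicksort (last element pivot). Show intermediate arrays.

Partition 1: pivot=5 at index 1 -> [5, 5, 12, 16, 17]
Partition 2: pivot=17 at index 4 -> [5, 5, 12, 16, 17]
Partition 3: pivot=16 at index 3 -> [5, 5, 12, 16, 17]


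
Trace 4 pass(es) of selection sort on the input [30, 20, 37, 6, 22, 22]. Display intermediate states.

Pass 1: Select minimum 6 at index 3, swap -> [6, 20, 37, 30, 22, 22]
Pass 2: Select minimum 20 at index 1, swap -> [6, 20, 37, 30, 22, 22]
Pass 3: Select minimum 22 at index 4, swap -> [6, 20, 22, 30, 37, 22]
Pass 4: Select minimum 22 at index 5, swap -> [6, 20, 22, 22, 37, 30]


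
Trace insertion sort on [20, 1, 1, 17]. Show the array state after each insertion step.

First element 20 is already 'sorted'
Insert 1: shifted 1 elements -> [1, 20, 1, 17]
Insert 1: shifted 1 elements -> [1, 1, 20, 17]
Insert 17: shifted 1 elements -> [1, 1, 17, 20]


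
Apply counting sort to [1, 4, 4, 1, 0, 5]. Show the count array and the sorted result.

Count array: [1, 2, 0, 0, 2, 1]
(count[i] = number of elements equal to i)
Cumulative count: [1, 3, 3, 3, 5, 6]
Sorted: [0, 1, 1, 4, 4, 5]


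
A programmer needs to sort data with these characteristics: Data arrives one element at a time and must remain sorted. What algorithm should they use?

Best choice: Insertion sort
Reason: Insertion sort naturally handles online/streaming input by inserting each new element into sorted position


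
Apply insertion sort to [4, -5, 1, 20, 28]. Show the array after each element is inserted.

First element 4 is already 'sorted'
Insert -5: shifted 1 elements -> [-5, 4, 1, 20, 28]
Insert 1: shifted 1 elements -> [-5, 1, 4, 20, 28]
Insert 20: shifted 0 elements -> [-5, 1, 4, 20, 28]
Insert 28: shifted 0 elements -> [-5, 1, 4, 20, 28]


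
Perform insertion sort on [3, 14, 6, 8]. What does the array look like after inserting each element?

First element 3 is already 'sorted'
Insert 14: shifted 0 elements -> [3, 14, 6, 8]
Insert 6: shifted 1 elements -> [3, 6, 14, 8]
Insert 8: shifted 1 elements -> [3, 6, 8, 14]


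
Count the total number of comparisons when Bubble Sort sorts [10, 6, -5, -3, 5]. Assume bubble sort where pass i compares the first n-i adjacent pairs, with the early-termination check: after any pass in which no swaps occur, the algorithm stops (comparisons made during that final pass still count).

Pass 1: compare adjacent pairs (0,1)..(3,4) = 4 comparison(s), 4 swap(s) -> [6, -5, -3, 5, 10]
Pass 2: compare adjacent pairs (0,1)..(2,3) = 3 comparison(s), 3 swap(s) -> [-5, -3, 5, 6, 10]
Pass 3: compare adjacent pairs (0,1)..(1,2) = 2 comparison(s), 0 swap(s) -> [-5, -3, 5, 6, 10]
No swaps in this pass, so bubble sort stops here.
Total comparisons: 4 + 3 + 2 = 9


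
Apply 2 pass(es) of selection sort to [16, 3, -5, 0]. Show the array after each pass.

Pass 1: Select minimum -5 at index 2, swap -> [-5, 3, 16, 0]
Pass 2: Select minimum 0 at index 3, swap -> [-5, 0, 16, 3]


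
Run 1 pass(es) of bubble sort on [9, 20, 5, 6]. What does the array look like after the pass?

After pass 1: [9, 5, 6, 20] (2 swaps)
Total swaps: 2


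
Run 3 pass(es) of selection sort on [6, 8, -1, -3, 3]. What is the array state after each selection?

Pass 1: Select minimum -3 at index 3, swap -> [-3, 8, -1, 6, 3]
Pass 2: Select minimum -1 at index 2, swap -> [-3, -1, 8, 6, 3]
Pass 3: Select minimum 3 at index 4, swap -> [-3, -1, 3, 6, 8]


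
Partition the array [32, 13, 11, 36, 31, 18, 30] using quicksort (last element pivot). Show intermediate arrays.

Partition 1: pivot=30 at index 3 -> [13, 11, 18, 30, 31, 32, 36]
Partition 2: pivot=18 at index 2 -> [13, 11, 18, 30, 31, 32, 36]
Partition 3: pivot=11 at index 0 -> [11, 13, 18, 30, 31, 32, 36]
Partition 4: pivot=36 at index 6 -> [11, 13, 18, 30, 31, 32, 36]
Partition 5: pivot=32 at index 5 -> [11, 13, 18, 30, 31, 32, 36]


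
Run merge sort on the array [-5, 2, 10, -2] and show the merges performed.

Divide and conquer:
  Merge [-5] + [2] -> [-5, 2]
  Merge [10] + [-2] -> [-2, 10]
  Merge [-5, 2] + [-2, 10] -> [-5, -2, 2, 10]


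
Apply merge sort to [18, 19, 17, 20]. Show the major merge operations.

Divide and conquer:
  Merge [18] + [19] -> [18, 19]
  Merge [17] + [20] -> [17, 20]
  Merge [18, 19] + [17, 20] -> [17, 18, 19, 20]


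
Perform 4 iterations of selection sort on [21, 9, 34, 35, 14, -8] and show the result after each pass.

Pass 1: Select minimum -8 at index 5, swap -> [-8, 9, 34, 35, 14, 21]
Pass 2: Select minimum 9 at index 1, swap -> [-8, 9, 34, 35, 14, 21]
Pass 3: Select minimum 14 at index 4, swap -> [-8, 9, 14, 35, 34, 21]
Pass 4: Select minimum 21 at index 5, swap -> [-8, 9, 14, 21, 34, 35]


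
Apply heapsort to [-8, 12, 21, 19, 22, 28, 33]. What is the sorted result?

Build heap: [33, 22, 28, 19, 12, -8, 21]
Extract 33: [28, 22, 21, 19, 12, -8, 33]
Extract 28: [22, 19, 21, -8, 12, 28, 33]
Extract 22: [21, 19, 12, -8, 22, 28, 33]
Extract 21: [19, -8, 12, 21, 22, 28, 33]
Extract 19: [12, -8, 19, 21, 22, 28, 33]
Extract 12: [-8, 12, 19, 21, 22, 28, 33]


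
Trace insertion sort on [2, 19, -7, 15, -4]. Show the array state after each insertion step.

First element 2 is already 'sorted'
Insert 19: shifted 0 elements -> [2, 19, -7, 15, -4]
Insert -7: shifted 2 elements -> [-7, 2, 19, 15, -4]
Insert 15: shifted 1 elements -> [-7, 2, 15, 19, -4]
Insert -4: shifted 3 elements -> [-7, -4, 2, 15, 19]


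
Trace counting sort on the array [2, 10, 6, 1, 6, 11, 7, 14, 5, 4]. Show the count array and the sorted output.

Count array: [0, 1, 1, 0, 1, 1, 2, 1, 0, 0, 1, 1, 0, 0, 1]
(count[i] = number of elements equal to i)
Cumulative count: [0, 1, 2, 2, 3, 4, 6, 7, 7, 7, 8, 9, 9, 9, 10]
Sorted: [1, 2, 4, 5, 6, 6, 7, 10, 11, 14]


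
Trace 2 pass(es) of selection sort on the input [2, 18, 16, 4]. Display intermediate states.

Pass 1: Select minimum 2 at index 0, swap -> [2, 18, 16, 4]
Pass 2: Select minimum 4 at index 3, swap -> [2, 4, 16, 18]


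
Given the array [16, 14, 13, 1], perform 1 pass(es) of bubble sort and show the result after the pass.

After pass 1: [14, 13, 1, 16] (3 swaps)
Total swaps: 3


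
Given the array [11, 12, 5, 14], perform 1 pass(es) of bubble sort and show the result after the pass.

After pass 1: [11, 5, 12, 14] (1 swaps)
Total swaps: 1


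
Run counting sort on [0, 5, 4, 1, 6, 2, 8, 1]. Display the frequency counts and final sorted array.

Count array: [1, 2, 1, 0, 1, 1, 1, 0, 1]
(count[i] = number of elements equal to i)
Cumulative count: [1, 3, 4, 4, 5, 6, 7, 7, 8]
Sorted: [0, 1, 1, 2, 4, 5, 6, 8]


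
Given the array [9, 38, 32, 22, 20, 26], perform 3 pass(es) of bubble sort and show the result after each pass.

After pass 1: [9, 32, 22, 20, 26, 38] (4 swaps)
After pass 2: [9, 22, 20, 26, 32, 38] (3 swaps)
After pass 3: [9, 20, 22, 26, 32, 38] (1 swaps)
Total swaps: 8


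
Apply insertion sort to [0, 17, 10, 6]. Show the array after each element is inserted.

First element 0 is already 'sorted'
Insert 17: shifted 0 elements -> [0, 17, 10, 6]
Insert 10: shifted 1 elements -> [0, 10, 17, 6]
Insert 6: shifted 2 elements -> [0, 6, 10, 17]


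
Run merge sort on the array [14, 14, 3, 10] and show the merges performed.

Divide and conquer:
  Merge [14] + [14] -> [14, 14]
  Merge [3] + [10] -> [3, 10]
  Merge [14, 14] + [3, 10] -> [3, 10, 14, 14]


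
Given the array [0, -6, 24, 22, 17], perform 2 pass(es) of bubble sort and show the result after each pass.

After pass 1: [-6, 0, 22, 17, 24] (3 swaps)
After pass 2: [-6, 0, 17, 22, 24] (1 swaps)
Total swaps: 4


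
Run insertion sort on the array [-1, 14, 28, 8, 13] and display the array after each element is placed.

First element -1 is already 'sorted'
Insert 14: shifted 0 elements -> [-1, 14, 28, 8, 13]
Insert 28: shifted 0 elements -> [-1, 14, 28, 8, 13]
Insert 8: shifted 2 elements -> [-1, 8, 14, 28, 13]
Insert 13: shifted 2 elements -> [-1, 8, 13, 14, 28]


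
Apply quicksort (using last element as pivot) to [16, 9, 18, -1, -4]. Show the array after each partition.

Partition 1: pivot=-4 at index 0 -> [-4, 9, 18, -1, 16]
Partition 2: pivot=16 at index 3 -> [-4, 9, -1, 16, 18]
Partition 3: pivot=-1 at index 1 -> [-4, -1, 9, 16, 18]


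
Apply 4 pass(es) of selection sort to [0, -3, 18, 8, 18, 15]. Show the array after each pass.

Pass 1: Select minimum -3 at index 1, swap -> [-3, 0, 18, 8, 18, 15]
Pass 2: Select minimum 0 at index 1, swap -> [-3, 0, 18, 8, 18, 15]
Pass 3: Select minimum 8 at index 3, swap -> [-3, 0, 8, 18, 18, 15]
Pass 4: Select minimum 15 at index 5, swap -> [-3, 0, 8, 15, 18, 18]


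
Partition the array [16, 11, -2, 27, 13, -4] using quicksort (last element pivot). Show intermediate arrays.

Partition 1: pivot=-4 at index 0 -> [-4, 11, -2, 27, 13, 16]
Partition 2: pivot=16 at index 4 -> [-4, 11, -2, 13, 16, 27]
Partition 3: pivot=13 at index 3 -> [-4, 11, -2, 13, 16, 27]
Partition 4: pivot=-2 at index 1 -> [-4, -2, 11, 13, 16, 27]


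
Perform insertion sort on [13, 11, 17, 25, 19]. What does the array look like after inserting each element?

First element 13 is already 'sorted'
Insert 11: shifted 1 elements -> [11, 13, 17, 25, 19]
Insert 17: shifted 0 elements -> [11, 13, 17, 25, 19]
Insert 25: shifted 0 elements -> [11, 13, 17, 25, 19]
Insert 19: shifted 1 elements -> [11, 13, 17, 19, 25]


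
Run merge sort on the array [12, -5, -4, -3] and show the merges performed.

Divide and conquer:
  Merge [12] + [-5] -> [-5, 12]
  Merge [-4] + [-3] -> [-4, -3]
  Merge [-5, 12] + [-4, -3] -> [-5, -4, -3, 12]


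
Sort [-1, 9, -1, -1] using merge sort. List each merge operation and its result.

Divide and conquer:
  Merge [-1] + [9] -> [-1, 9]
  Merge [-1] + [-1] -> [-1, -1]
  Merge [-1, 9] + [-1, -1] -> [-1, -1, -1, 9]


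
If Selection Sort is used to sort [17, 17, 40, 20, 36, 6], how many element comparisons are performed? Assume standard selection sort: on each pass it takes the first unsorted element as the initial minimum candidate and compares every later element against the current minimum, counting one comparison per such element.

Pass 1: scan indices 1..5 for the minimum = 5 comparison(s); min is 6, place at index 0 -> [6, 17, 40, 20, 36, 17]
Pass 2: scan indices 2..5 for the minimum = 4 comparison(s); min is 17, place at index 1 -> [6, 17, 40, 20, 36, 17]
Pass 3: scan indices 3..5 for the minimum = 3 comparison(s); min is 17, place at index 2 -> [6, 17, 17, 20, 36, 40]
Pass 4: scan indices 4..5 for the minimum = 2 comparison(s); min is 20, place at index 3 -> [6, 17, 17, 20, 36, 40]
Pass 5: scan indices 5..5 for the minimum = 1 comparison(s); min is 36, place at index 4 -> [6, 17, 17, 20, 36, 40]
Selection sort always scans the whole unsorted suffix, so the count is (n-1) + (n-2) + ... + 1 = n(n-1)/2 = 6*5/2 = 15 regardless of the input order.
Total comparisons: 5 + 4 + 3 + 2 + 1 = 15


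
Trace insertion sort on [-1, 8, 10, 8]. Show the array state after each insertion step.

First element -1 is already 'sorted'
Insert 8: shifted 0 elements -> [-1, 8, 10, 8]
Insert 10: shifted 0 elements -> [-1, 8, 10, 8]
Insert 8: shifted 1 elements -> [-1, 8, 8, 10]


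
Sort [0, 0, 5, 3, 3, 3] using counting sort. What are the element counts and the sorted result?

Count array: [2, 0, 0, 3, 0, 1]
(count[i] = number of elements equal to i)
Cumulative count: [2, 2, 2, 5, 5, 6]
Sorted: [0, 0, 3, 3, 3, 5]


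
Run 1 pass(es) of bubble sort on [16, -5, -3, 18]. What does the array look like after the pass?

After pass 1: [-5, -3, 16, 18] (2 swaps)
Total swaps: 2


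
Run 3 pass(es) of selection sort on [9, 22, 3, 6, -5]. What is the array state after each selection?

Pass 1: Select minimum -5 at index 4, swap -> [-5, 22, 3, 6, 9]
Pass 2: Select minimum 3 at index 2, swap -> [-5, 3, 22, 6, 9]
Pass 3: Select minimum 6 at index 3, swap -> [-5, 3, 6, 22, 9]


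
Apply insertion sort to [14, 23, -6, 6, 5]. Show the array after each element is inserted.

First element 14 is already 'sorted'
Insert 23: shifted 0 elements -> [14, 23, -6, 6, 5]
Insert -6: shifted 2 elements -> [-6, 14, 23, 6, 5]
Insert 6: shifted 2 elements -> [-6, 6, 14, 23, 5]
Insert 5: shifted 3 elements -> [-6, 5, 6, 14, 23]


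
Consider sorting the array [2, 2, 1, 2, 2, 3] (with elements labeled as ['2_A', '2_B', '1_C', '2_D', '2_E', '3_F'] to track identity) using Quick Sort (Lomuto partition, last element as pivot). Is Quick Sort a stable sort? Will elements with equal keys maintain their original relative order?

Trace Quick Sort on the labeled array (the key is the number; the letter only tracks identity):
  Partition indices 0..5 around pivot 3_F -> [2_A, 2_B, 1_C, 2_D, 2_E, 3_F]
  Partition indices 0..4 around pivot 2_E -> [2_A, 2_B, 1_C, 2_D, 2_E, 3_F]
  Partition indices 0..3 around pivot 2_D -> [2_A, 2_B, 1_C, 2_D, 2_E, 3_F]
  Partition indices 0..2 around pivot 1_C -> [1_C, 2_B, 2_A, 2_D, 2_E, 3_F]
  Partition indices 1..2 around pivot 2_A -> [1_C, 2_B, 2_A, 2_D, 2_E, 3_F]
Final order: [1_C, 2_B, 2_A, 2_D, 2_E, 3_F]
Equal keys:
  value 2: originally 2_A, 2_B, 2_D, 2_E; after sorting 2_B, 2_A, 2_D, 2_E -> order changed
Equal keys were reordered, so Quick Sort is not stable: partition swaps elements across long distances and can reorder equal keys. (One such input is enough; an unstable sort may happen to preserve order on other inputs, but it gives no guarantee.)
Answer: Not stable


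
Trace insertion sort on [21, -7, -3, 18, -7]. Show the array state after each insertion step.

First element 21 is already 'sorted'
Insert -7: shifted 1 elements -> [-7, 21, -3, 18, -7]
Insert -3: shifted 1 elements -> [-7, -3, 21, 18, -7]
Insert 18: shifted 1 elements -> [-7, -3, 18, 21, -7]
Insert -7: shifted 3 elements -> [-7, -7, -3, 18, 21]


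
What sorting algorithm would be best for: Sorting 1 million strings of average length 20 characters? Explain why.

Best choice: MSD radix sort or Mergesort
Reason: MSD radix sort is a non-comparison sort that buckets the strings by successive character positions, running in time proportional to the total number of characters examined rather than O(n log n) string comparisons; mergesort is a stable O(n log n)-comparison alternative that works for arbitrary variable-length keys


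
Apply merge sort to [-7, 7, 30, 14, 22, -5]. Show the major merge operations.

Divide and conquer:
  Merge [7] + [30] -> [7, 30]
  Merge [-7] + [7, 30] -> [-7, 7, 30]
  Merge [22] + [-5] -> [-5, 22]
  Merge [14] + [-5, 22] -> [-5, 14, 22]
  Merge [-7, 7, 30] + [-5, 14, 22] -> [-7, -5, 7, 14, 22, 30]


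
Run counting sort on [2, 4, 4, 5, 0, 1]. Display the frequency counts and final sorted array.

Count array: [1, 1, 1, 0, 2, 1]
(count[i] = number of elements equal to i)
Cumulative count: [1, 2, 3, 3, 5, 6]
Sorted: [0, 1, 2, 4, 4, 5]


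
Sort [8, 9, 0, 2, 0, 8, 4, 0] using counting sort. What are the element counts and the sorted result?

Count array: [3, 0, 1, 0, 1, 0, 0, 0, 2, 1]
(count[i] = number of elements equal to i)
Cumulative count: [3, 3, 4, 4, 5, 5, 5, 5, 7, 8]
Sorted: [0, 0, 0, 2, 4, 8, 8, 9]


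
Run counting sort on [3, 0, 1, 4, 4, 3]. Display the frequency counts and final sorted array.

Count array: [1, 1, 0, 2, 2]
(count[i] = number of elements equal to i)
Cumulative count: [1, 2, 2, 4, 6]
Sorted: [0, 1, 3, 3, 4, 4]


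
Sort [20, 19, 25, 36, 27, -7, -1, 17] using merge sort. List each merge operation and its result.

Divide and conquer:
  Merge [20] + [19] -> [19, 20]
  Merge [25] + [36] -> [25, 36]
  Merge [19, 20] + [25, 36] -> [19, 20, 25, 36]
  Merge [27] + [-7] -> [-7, 27]
  Merge [-1] + [17] -> [-1, 17]
  Merge [-7, 27] + [-1, 17] -> [-7, -1, 17, 27]
  Merge [19, 20, 25, 36] + [-7, -1, 17, 27] -> [-7, -1, 17, 19, 20, 25, 27, 36]


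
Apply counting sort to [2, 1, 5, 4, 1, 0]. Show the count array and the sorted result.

Count array: [1, 2, 1, 0, 1, 1]
(count[i] = number of elements equal to i)
Cumulative count: [1, 3, 4, 4, 5, 6]
Sorted: [0, 1, 1, 2, 4, 5]


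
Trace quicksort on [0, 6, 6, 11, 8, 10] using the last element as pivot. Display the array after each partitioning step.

Partition 1: pivot=10 at index 4 -> [0, 6, 6, 8, 10, 11]
Partition 2: pivot=8 at index 3 -> [0, 6, 6, 8, 10, 11]
Partition 3: pivot=6 at index 2 -> [0, 6, 6, 8, 10, 11]
Partition 4: pivot=6 at index 1 -> [0, 6, 6, 8, 10, 11]


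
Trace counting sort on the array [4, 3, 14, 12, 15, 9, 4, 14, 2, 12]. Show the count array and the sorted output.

Count array: [0, 0, 1, 1, 2, 0, 0, 0, 0, 1, 0, 0, 2, 0, 2, 1]
(count[i] = number of elements equal to i)
Cumulative count: [0, 0, 1, 2, 4, 4, 4, 4, 4, 5, 5, 5, 7, 7, 9, 10]
Sorted: [2, 3, 4, 4, 9, 12, 12, 14, 14, 15]


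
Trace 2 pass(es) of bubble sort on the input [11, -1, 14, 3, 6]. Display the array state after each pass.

After pass 1: [-1, 11, 3, 6, 14] (3 swaps)
After pass 2: [-1, 3, 6, 11, 14] (2 swaps)
Total swaps: 5


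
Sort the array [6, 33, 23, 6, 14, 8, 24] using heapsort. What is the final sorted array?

Build heap: [33, 14, 24, 6, 6, 8, 23]
Extract 33: [24, 14, 23, 6, 6, 8, 33]
Extract 24: [23, 14, 8, 6, 6, 24, 33]
Extract 23: [14, 6, 8, 6, 23, 24, 33]
Extract 14: [8, 6, 6, 14, 23, 24, 33]
Extract 8: [6, 6, 8, 14, 23, 24, 33]
Extract 6: [6, 6, 8, 14, 23, 24, 33]


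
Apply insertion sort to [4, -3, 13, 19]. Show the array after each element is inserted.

First element 4 is already 'sorted'
Insert -3: shifted 1 elements -> [-3, 4, 13, 19]
Insert 13: shifted 0 elements -> [-3, 4, 13, 19]
Insert 19: shifted 0 elements -> [-3, 4, 13, 19]


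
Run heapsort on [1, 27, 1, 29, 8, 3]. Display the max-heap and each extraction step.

Build heap: [29, 27, 3, 1, 8, 1]
Extract 29: [27, 8, 3, 1, 1, 29]
Extract 27: [8, 1, 3, 1, 27, 29]
Extract 8: [3, 1, 1, 8, 27, 29]
Extract 3: [1, 1, 3, 8, 27, 29]
Extract 1: [1, 1, 3, 8, 27, 29]


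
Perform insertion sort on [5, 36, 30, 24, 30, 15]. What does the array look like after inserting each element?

First element 5 is already 'sorted'
Insert 36: shifted 0 elements -> [5, 36, 30, 24, 30, 15]
Insert 30: shifted 1 elements -> [5, 30, 36, 24, 30, 15]
Insert 24: shifted 2 elements -> [5, 24, 30, 36, 30, 15]
Insert 30: shifted 1 elements -> [5, 24, 30, 30, 36, 15]
Insert 15: shifted 4 elements -> [5, 15, 24, 30, 30, 36]


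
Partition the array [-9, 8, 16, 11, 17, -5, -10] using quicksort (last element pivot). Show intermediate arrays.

Partition 1: pivot=-10 at index 0 -> [-10, 8, 16, 11, 17, -5, -9]
Partition 2: pivot=-9 at index 1 -> [-10, -9, 16, 11, 17, -5, 8]
Partition 3: pivot=8 at index 3 -> [-10, -9, -5, 8, 17, 16, 11]
Partition 4: pivot=11 at index 4 -> [-10, -9, -5, 8, 11, 16, 17]
Partition 5: pivot=17 at index 6 -> [-10, -9, -5, 8, 11, 16, 17]


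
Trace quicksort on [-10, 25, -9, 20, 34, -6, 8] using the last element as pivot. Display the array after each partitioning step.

Partition 1: pivot=8 at index 3 -> [-10, -9, -6, 8, 34, 25, 20]
Partition 2: pivot=-6 at index 2 -> [-10, -9, -6, 8, 34, 25, 20]
Partition 3: pivot=-9 at index 1 -> [-10, -9, -6, 8, 34, 25, 20]
Partition 4: pivot=20 at index 4 -> [-10, -9, -6, 8, 20, 25, 34]
Partition 5: pivot=34 at index 6 -> [-10, -9, -6, 8, 20, 25, 34]


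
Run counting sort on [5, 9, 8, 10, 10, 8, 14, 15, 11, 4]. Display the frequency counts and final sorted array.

Count array: [0, 0, 0, 0, 1, 1, 0, 0, 2, 1, 2, 1, 0, 0, 1, 1]
(count[i] = number of elements equal to i)
Cumulative count: [0, 0, 0, 0, 1, 2, 2, 2, 4, 5, 7, 8, 8, 8, 9, 10]
Sorted: [4, 5, 8, 8, 9, 10, 10, 11, 14, 15]


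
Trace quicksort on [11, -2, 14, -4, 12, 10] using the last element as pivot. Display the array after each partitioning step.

Partition 1: pivot=10 at index 2 -> [-2, -4, 10, 11, 12, 14]
Partition 2: pivot=-4 at index 0 -> [-4, -2, 10, 11, 12, 14]
Partition 3: pivot=14 at index 5 -> [-4, -2, 10, 11, 12, 14]
Partition 4: pivot=12 at index 4 -> [-4, -2, 10, 11, 12, 14]


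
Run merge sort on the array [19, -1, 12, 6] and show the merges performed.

Divide and conquer:
  Merge [19] + [-1] -> [-1, 19]
  Merge [12] + [6] -> [6, 12]
  Merge [-1, 19] + [6, 12] -> [-1, 6, 12, 19]


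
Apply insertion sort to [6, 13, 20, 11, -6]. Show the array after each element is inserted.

First element 6 is already 'sorted'
Insert 13: shifted 0 elements -> [6, 13, 20, 11, -6]
Insert 20: shifted 0 elements -> [6, 13, 20, 11, -6]
Insert 11: shifted 2 elements -> [6, 11, 13, 20, -6]
Insert -6: shifted 4 elements -> [-6, 6, 11, 13, 20]


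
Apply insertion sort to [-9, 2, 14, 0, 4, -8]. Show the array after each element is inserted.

First element -9 is already 'sorted'
Insert 2: shifted 0 elements -> [-9, 2, 14, 0, 4, -8]
Insert 14: shifted 0 elements -> [-9, 2, 14, 0, 4, -8]
Insert 0: shifted 2 elements -> [-9, 0, 2, 14, 4, -8]
Insert 4: shifted 1 elements -> [-9, 0, 2, 4, 14, -8]
Insert -8: shifted 4 elements -> [-9, -8, 0, 2, 4, 14]


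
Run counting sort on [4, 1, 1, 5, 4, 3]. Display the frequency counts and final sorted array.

Count array: [0, 2, 0, 1, 2, 1]
(count[i] = number of elements equal to i)
Cumulative count: [0, 2, 2, 3, 5, 6]
Sorted: [1, 1, 3, 4, 4, 5]


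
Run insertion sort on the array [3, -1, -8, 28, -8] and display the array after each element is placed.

First element 3 is already 'sorted'
Insert -1: shifted 1 elements -> [-1, 3, -8, 28, -8]
Insert -8: shifted 2 elements -> [-8, -1, 3, 28, -8]
Insert 28: shifted 0 elements -> [-8, -1, 3, 28, -8]
Insert -8: shifted 3 elements -> [-8, -8, -1, 3, 28]


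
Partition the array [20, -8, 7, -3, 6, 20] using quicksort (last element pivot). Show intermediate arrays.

Partition 1: pivot=20 at index 5 -> [20, -8, 7, -3, 6, 20]
Partition 2: pivot=6 at index 2 -> [-8, -3, 6, 20, 7, 20]
Partition 3: pivot=-3 at index 1 -> [-8, -3, 6, 20, 7, 20]
Partition 4: pivot=7 at index 3 -> [-8, -3, 6, 7, 20, 20]


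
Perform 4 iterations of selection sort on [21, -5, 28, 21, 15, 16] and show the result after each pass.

Pass 1: Select minimum -5 at index 1, swap -> [-5, 21, 28, 21, 15, 16]
Pass 2: Select minimum 15 at index 4, swap -> [-5, 15, 28, 21, 21, 16]
Pass 3: Select minimum 16 at index 5, swap -> [-5, 15, 16, 21, 21, 28]
Pass 4: Select minimum 21 at index 3, swap -> [-5, 15, 16, 21, 21, 28]


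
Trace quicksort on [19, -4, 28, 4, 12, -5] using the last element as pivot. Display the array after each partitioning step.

Partition 1: pivot=-5 at index 0 -> [-5, -4, 28, 4, 12, 19]
Partition 2: pivot=19 at index 4 -> [-5, -4, 4, 12, 19, 28]
Partition 3: pivot=12 at index 3 -> [-5, -4, 4, 12, 19, 28]
Partition 4: pivot=4 at index 2 -> [-5, -4, 4, 12, 19, 28]


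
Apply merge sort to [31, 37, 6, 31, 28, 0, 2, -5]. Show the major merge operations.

Divide and conquer:
  Merge [31] + [37] -> [31, 37]
  Merge [6] + [31] -> [6, 31]
  Merge [31, 37] + [6, 31] -> [6, 31, 31, 37]
  Merge [28] + [0] -> [0, 28]
  Merge [2] + [-5] -> [-5, 2]
  Merge [0, 28] + [-5, 2] -> [-5, 0, 2, 28]
  Merge [6, 31, 31, 37] + [-5, 0, 2, 28] -> [-5, 0, 2, 6, 28, 31, 31, 37]
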